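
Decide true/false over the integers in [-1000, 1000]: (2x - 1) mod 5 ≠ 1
The claim fails at x = 1:
x = 1: LHS = (2·1 - 1) mod 5 = 1 mod 5 = 1; 1 ≠ 1 — FAILS

Because a single integer refutes it, the statement is false.

Answer: False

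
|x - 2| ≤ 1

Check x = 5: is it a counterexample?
Substitute x = 5 into the relation:
x = 5: LHS = |5 - 2| = |3| = 3; 3 ≤ 1 — FAILS

Since the claim fails at x = 5, this value is a counterexample.

Answer: Yes, x = 5 is a counterexample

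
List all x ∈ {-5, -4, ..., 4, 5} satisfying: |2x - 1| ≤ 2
Holds for: {0, 1}
Fails for: {-5, -4, -3, -2, -1, 2, 3, 4, 5}

Answer: {0, 1}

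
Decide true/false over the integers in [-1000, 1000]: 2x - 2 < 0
The claim fails at x = 1:
x = 1: LHS = 2·1 - 2 = 0; 0 < 0 — FAILS

Because a single integer refutes it, the statement is false.

Answer: False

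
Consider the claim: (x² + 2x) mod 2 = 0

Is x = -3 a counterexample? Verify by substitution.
Substitute x = -3 into the relation:
x = -3: LHS = ((-3)² + 2·(-3)) mod 2 = 3 mod 2 = 1; 1 = 0 — FAILS

Since the claim fails at x = -3, this value is a counterexample.

Answer: Yes, x = -3 is a counterexample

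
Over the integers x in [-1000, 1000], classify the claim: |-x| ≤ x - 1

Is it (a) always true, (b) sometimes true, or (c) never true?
Over all integers in [-1000, 1000], LHS − RHS is smallest at x = 0, where it equals 1:
x = 0: LHS = |-0| = |0| = 0, RHS = 0 - 1 = -1; 0 ≤ -1 — FAILS
At the ends of the range:
x = -1000: LHS = |-(-1000)| = |1000| = 1000, RHS = (-1000) - 1 = -1001; 1000 ≤ -1001 — FAILS
x = 1000: LHS = |-1000| = 1000, RHS = 1000 - 1 = 999; 1000 ≤ 999 — FAILS
Hence LHS − RHS is never zero or negative, i.e. LHS > RHS throughout, so the claimed relation (≤) fails for every integer in [-1000, 1000].

No integer in the range satisfies it.

Answer: Never true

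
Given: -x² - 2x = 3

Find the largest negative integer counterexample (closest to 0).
Testing negative integers from -1 downward:
x = -1: LHS = -(-1)² - 2·(-1) = 1; 1 = 3 — FAILS  ← closest negative counterexample to 0

Answer: x = -1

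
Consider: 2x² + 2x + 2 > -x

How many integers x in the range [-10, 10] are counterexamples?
Over all integers in [-10, 10], LHS − RHS is smallest at x = -1, where it equals 1:
x = -1: LHS = 2·(-1)² + 2·(-1) + 2 = 2, RHS = -(-1) = 1; 2 > 1 — holds
At the ends of the range:
x = -10: LHS = 2·(-10)² + 2·(-10) + 2 = 182, RHS = -(-10) = 10; 182 > 10 — holds
x = 10: LHS = 2·10² + 2·10 + 2 = 222; 222 > -10 — holds
Hence LHS − RHS is never zero or negative, i.e. LHS > RHS throughout, so the relation holds for every integer in [-10, 10].

No counterexample appears in that range.

Answer: 0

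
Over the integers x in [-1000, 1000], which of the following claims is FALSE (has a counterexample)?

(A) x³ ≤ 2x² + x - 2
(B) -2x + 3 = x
(A) x = 0: LHS = 0³ = 0, RHS = 2·0² + 0 - 2 = -2; 0 ≤ -2 — FAILS
(B) x = 0: LHS = -2·0 + 3 = 3; 3 = 0 — FAILS

Answer: Both A and B are false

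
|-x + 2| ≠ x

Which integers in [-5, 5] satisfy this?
Holds for: {-5, -4, -3, -2, -1, 0, 2, 3, 4, 5}
Fails for: {1}

Answer: {-5, -4, -3, -2, -1, 0, 2, 3, 4, 5}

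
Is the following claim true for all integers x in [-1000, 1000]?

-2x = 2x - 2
The claim fails at x = 0:
x = 0: LHS = -2·0 = 0, RHS = 2·0 - 2 = -2; 0 = -2 — FAILS

Because a single integer refutes it, the statement is false.

Answer: False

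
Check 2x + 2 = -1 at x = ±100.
x = 100: LHS = 2·100 + 2 = 202; 202 = -1 — FAILS
x = -100: LHS = 2·(-100) + 2 = -198; -198 = -1 — FAILS

Answer: No, fails for both x = 100 and x = -100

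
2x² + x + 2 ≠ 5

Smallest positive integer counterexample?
Testing positive integers:
x = 1: LHS = 2·1² + 1 + 2 = 5; 5 ≠ 5 — FAILS  ← smallest positive counterexample

Answer: x = 1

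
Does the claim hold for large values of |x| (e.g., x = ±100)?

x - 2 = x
x = 100: LHS = 100 - 2 = 98; 98 = 100 — FAILS
x = -100: LHS = (-100) - 2 = -102; -102 = -100 — FAILS

Answer: No, fails for both x = 100 and x = -100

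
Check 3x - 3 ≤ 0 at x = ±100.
x = 100: LHS = 3·100 - 3 = 297; 297 ≤ 0 — FAILS
x = -100: LHS = 3·(-100) - 3 = -303; -303 ≤ 0 — holds

Answer: Partially: fails for x = 100, holds for x = -100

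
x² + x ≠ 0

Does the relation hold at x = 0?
x = 0: LHS = 0² + 0 = 0; 0 ≠ 0 — FAILS

The relation fails at x = 0, so x = 0 is a counterexample.

Answer: No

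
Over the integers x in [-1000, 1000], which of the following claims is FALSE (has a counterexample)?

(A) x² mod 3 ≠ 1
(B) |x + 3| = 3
(A) x = 1: LHS = (1²) mod 3 = 1 mod 3 = 1; 1 ≠ 1 — FAILS
(B) x = 1: LHS = |1 + 3| = |4| = 4; 4 = 3 — FAILS

Answer: Both A and B are false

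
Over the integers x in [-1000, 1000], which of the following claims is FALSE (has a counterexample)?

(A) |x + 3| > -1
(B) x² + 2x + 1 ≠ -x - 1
(A) An absolute value is never negative, so the left side is ≥ 0 for every x, while the right side is -1. Tightest case in [-1000, 1000] is x = -3:
x = -3: LHS = |(-3) + 3| = |0| = 0; 0 > -1 — holds
Hence LHS − RHS is never zero or negative, i.e. LHS > RHS throughout, so the relation holds for every integer in [-1000, 1000].

(B) x = -1: LHS = (-1)² + 2·(-1) + 1 = 0, RHS = -(-1) - 1 = 0; 0 ≠ 0 — FAILS

Only (B) has a counterexample.

Answer: B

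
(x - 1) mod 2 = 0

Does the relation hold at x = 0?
x = 0: LHS = (0 - 1) mod 2 = (-1) mod 2 = 1; 1 = 0 — FAILS

The relation fails at x = 0, so x = 0 is a counterexample.

Answer: No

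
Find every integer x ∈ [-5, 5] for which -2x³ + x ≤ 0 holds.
Holds for: {0, 1, 2, 3, 4, 5}
Fails for: {-5, -4, -3, -2, -1}

Answer: {0, 1, 2, 3, 4, 5}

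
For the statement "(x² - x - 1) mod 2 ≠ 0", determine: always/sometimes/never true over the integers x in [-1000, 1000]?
For a polynomial with integer coefficients, its value mod 2 depends only on x mod 2, so it suffices to check one representative of each residue class, x = 0, 1:
x = 0: LHS = (0² - 0 - 1) mod 2 = (-1) mod 2 = 1; 1 ≠ 0 — holds
x = 1: LHS = (1² - 1 - 1) mod 2 = (-1) mod 2 = 1; 1 ≠ 0 — holds
The relation holds in every residue class, so the relation holds for every integer in [-1000, 1000].

No counterexample exists.

Answer: Always true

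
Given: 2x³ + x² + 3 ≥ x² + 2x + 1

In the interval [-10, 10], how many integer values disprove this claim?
Counterexamples in [-10, 10]: {-10, -9, -8, -7, -6, -5, -4, -3, -2}.

Counting them gives 9 values.

Answer: 9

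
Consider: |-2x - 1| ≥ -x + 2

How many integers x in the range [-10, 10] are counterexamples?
Counterexamples in [-10, 10]: {-2, -1, 0}.

Counting them gives 3 values.

Answer: 3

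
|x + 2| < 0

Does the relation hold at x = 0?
x = 0: LHS = |0 + 2| = |2| = 2; 2 < 0 — FAILS

The relation fails at x = 0, so x = 0 is a counterexample.

Answer: No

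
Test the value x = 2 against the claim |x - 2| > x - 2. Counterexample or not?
Substitute x = 2 into the relation:
x = 2: LHS = |2 - 2| = |0| = 0, RHS = 2 - 2 = 0; 0 > 0 — FAILS

Since the claim fails at x = 2, this value is a counterexample.

Answer: Yes, x = 2 is a counterexample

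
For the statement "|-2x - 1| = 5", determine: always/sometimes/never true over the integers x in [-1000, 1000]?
Holds at x = 2: LHS = |-2·2 - 1| = |-5| = 5; 5 = 5 — holds
Fails at x = 0: LHS = |-2·0 - 1| = |-1| = 1; 1 = 5 — FAILS
It is satisfied by some integers in the range but not all.

Answer: Sometimes true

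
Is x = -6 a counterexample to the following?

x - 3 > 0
Substitute x = -6 into the relation:
x = -6: LHS = (-6) - 3 = -9; -9 > 0 — FAILS

Since the claim fails at x = -6, this value is a counterexample.

Answer: Yes, x = -6 is a counterexample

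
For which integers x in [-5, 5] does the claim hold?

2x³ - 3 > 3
Holds for: {2, 3, 4, 5}
Fails for: {-5, -4, -3, -2, -1, 0, 1}

Answer: {2, 3, 4, 5}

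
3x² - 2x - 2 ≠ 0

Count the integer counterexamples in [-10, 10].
Track d = LHS − RHS over the integers in [-10, 10]. Equality would need d = 0, but d changes sign only between consecutive integers, jumping over 0:
x = -1: LHS = 3·(-1)² - 2·(-1) - 2 = 3; 3 ≠ 0 — holds  (d = 3)
x = 0: LHS = 3·0² - 2·0 - 2 = -2; -2 ≠ 0 — holds  (d = -2)
x = 1: LHS = 3·1² - 2·1 - 2 = -1; -1 ≠ 0 — holds  (d = -1)
x = 2: LHS = 3·2² - 2·2 - 2 = 6; 6 ≠ 0 — holds  (d = 6)
Away from these crossings d keeps a constant sign, and checking every integer in [-10, 10] confirms d ≠ 0 throughout. Hence the two sides are never equal, so the relation holds for every integer in [-10, 10].

No counterexample appears in that range.

Answer: 0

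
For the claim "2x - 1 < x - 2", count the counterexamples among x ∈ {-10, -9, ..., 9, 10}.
Counterexamples in [-10, 10]: {-1, 0, 1, 2, 3, 4, 5, 6, 7, 8, 9, 10}.

Counting them gives 12 values.

Answer: 12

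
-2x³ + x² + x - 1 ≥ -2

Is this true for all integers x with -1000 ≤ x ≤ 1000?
The claim fails at x = 2:
x = 2: LHS = -2·2³ + 2² + 2 - 1 = -11; -11 ≥ -2 — FAILS

Because a single integer refutes it, the statement is false.

Answer: False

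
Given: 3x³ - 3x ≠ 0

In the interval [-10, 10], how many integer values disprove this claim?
Counterexamples in [-10, 10]: {-1, 0, 1}.

Counting them gives 3 values.

Answer: 3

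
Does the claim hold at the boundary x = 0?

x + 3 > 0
x = 0: LHS = 0 + 3 = 3; 3 > 0 — holds

The relation is satisfied at x = 0.

Answer: Yes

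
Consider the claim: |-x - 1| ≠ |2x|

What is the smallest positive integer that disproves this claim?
Testing positive integers:
x = 1: LHS = |-1 - 1| = |-2| = 2, RHS = |2·1| = |2| = 2; 2 ≠ 2 — FAILS  ← smallest positive counterexample

Answer: x = 1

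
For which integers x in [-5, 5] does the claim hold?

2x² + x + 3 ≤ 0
Over all integers in [-5, 5], LHS − RHS is smallest at x = 0, where it equals 3:
x = 0: LHS = 2·0² + 0 + 3 = 3; 3 ≤ 0 — FAILS
At the ends of the range:
x = -5: LHS = 2·(-5)² + (-5) + 3 = 48; 48 ≤ 0 — FAILS
x = 5: LHS = 2·5² + 5 + 3 = 58; 58 ≤ 0 — FAILS
Hence LHS − RHS is never zero or negative, i.e. LHS > RHS throughout, so the claimed relation (≤) fails for every integer in [-5, 5].

Answer: None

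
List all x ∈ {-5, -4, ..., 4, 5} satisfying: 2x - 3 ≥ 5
Holds for: {4, 5}
Fails for: {-5, -4, -3, -2, -1, 0, 1, 2, 3}

Answer: {4, 5}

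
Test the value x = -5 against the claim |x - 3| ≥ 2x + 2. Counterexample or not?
Substitute x = -5 into the relation:
x = -5: LHS = |(-5) - 3| = |-8| = 8, RHS = 2·(-5) + 2 = -8; 8 ≥ -8 — holds

The claim holds here, so x = -5 is not a counterexample. (A counterexample exists elsewhere, e.g. x = 1.)

Answer: No, x = -5 is not a counterexample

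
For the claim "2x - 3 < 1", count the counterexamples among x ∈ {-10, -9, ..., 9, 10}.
Counterexamples in [-10, 10]: {2, 3, 4, 5, 6, 7, 8, 9, 10}.

Counting them gives 9 values.

Answer: 9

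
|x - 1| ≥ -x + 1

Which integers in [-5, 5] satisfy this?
Over all integers in [-5, 5], LHS − RHS is smallest at x = 0, where it equals 0:
x = 0: LHS = |0 - 1| = |-1| = 1, RHS = -0 + 1 = 1; 1 ≥ 1 — holds
At the ends of the range:
x = -5: LHS = |(-5) - 1| = |-6| = 6, RHS = -(-5) + 1 = 6; 6 ≥ 6 — holds
x = 5: LHS = |5 - 1| = |4| = 4, RHS = -5 + 1 = -4; 4 ≥ -4 — holds
Hence LHS − RHS is never negative, i.e. LHS ≥ RHS throughout, so the relation holds for every integer in [-5, 5].

Answer: All integers in [-5, 5]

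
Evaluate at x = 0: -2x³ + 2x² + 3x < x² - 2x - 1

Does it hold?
x = 0: LHS = -2·0³ + 2·0² + 3·0 = 0, RHS = 0² - 2·0 - 1 = -1; 0 < -1 — FAILS

The relation fails at x = 0, so x = 0 is a counterexample.

Answer: No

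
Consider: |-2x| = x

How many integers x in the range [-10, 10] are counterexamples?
Counterexamples in [-10, 10]: {-10, -9, -8, -7, -6, -5, -4, -3, -2, -1, 1, 2, 3, 4, 5, 6, 7, 8, 9, 10}.

Counting them gives 20 values.

Answer: 20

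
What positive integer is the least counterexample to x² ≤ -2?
Testing positive integers:
x = 1: LHS = 1² = 1; 1 ≤ -2 — FAILS  ← smallest positive counterexample

Answer: x = 1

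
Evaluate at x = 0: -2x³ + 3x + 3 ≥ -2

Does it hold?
x = 0: LHS = -2·0³ + 3·0 + 3 = 3; 3 ≥ -2 — holds

The relation is satisfied at x = 0.

Answer: Yes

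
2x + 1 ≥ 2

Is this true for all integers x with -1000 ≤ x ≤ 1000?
The claim fails at x = 0:
x = 0: LHS = 2·0 + 1 = 1; 1 ≥ 2 — FAILS

Because a single integer refutes it, the statement is false.

Answer: False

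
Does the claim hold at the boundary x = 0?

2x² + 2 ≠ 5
x = 0: LHS = 2·0² + 2 = 2; 2 ≠ 5 — holds

The relation is satisfied at x = 0.

Answer: Yes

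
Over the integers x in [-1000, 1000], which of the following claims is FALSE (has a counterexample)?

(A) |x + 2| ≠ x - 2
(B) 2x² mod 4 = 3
(A) Over all integers in [-1000, 1000], LHS − RHS is always positive; it is smallest at x = 0, where it equals 4:
x = 0: LHS = |0 + 2| = |2| = 2, RHS = 0 - 2 = -2; 2 ≠ -2 — holds
At the ends of the range:
x = -1000: LHS = |(-1000) + 2| = |-998| = 998, RHS = (-1000) - 2 = -1002; 998 ≠ -1002 — holds
x = 1000: LHS = |1000 + 2| = |1002| = 1002, RHS = 1000 - 2 = 998; 1002 ≠ 998 — holds
Hence LHS − RHS is never 0, i.e. the two sides are never equal, so the relation holds for every integer in [-1000, 1000].

(B) x = 0: LHS = (2·0²) mod 4 = 0 mod 4 = 0; 0 = 3 — FAILS

Only (B) has a counterexample.

Answer: B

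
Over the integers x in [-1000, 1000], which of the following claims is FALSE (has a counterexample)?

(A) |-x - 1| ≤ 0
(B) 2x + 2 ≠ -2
(A) x = 0: LHS = |-0 - 1| = |-1| = 1; 1 ≤ 0 — FAILS
(B) x = -2: LHS = 2·(-2) + 2 = -2; -2 ≠ -2 — FAILS

Answer: Both A and B are false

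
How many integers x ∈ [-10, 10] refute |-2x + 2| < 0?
Counterexamples in [-10, 10]: {-10, -9, -8, -7, -6, -5, -4, -3, -2, -1, 0, 1, 2, 3, 4, 5, 6, 7, 8, 9, 10}.

Counting them gives 21 values.

Answer: 21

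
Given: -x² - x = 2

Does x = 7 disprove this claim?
Substitute x = 7 into the relation:
x = 7: LHS = -7² - 7 = -56; -56 = 2 — FAILS

Since the claim fails at x = 7, this value is a counterexample.

Answer: Yes, x = 7 is a counterexample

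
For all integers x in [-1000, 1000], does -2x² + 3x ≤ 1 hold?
Over all integers in [-1000, 1000], LHS − RHS is largest at x = 1, where it equals 0:
x = 1: LHS = -2·1² + 3·1 = 1; 1 ≤ 1 — holds
At the ends of the range:
x = -1000: LHS = -2·(-1000)² + 3·(-1000) = -2003000; -2003000 ≤ 1 — holds
x = 1000: LHS = -2·1000² + 3·1000 = -1997000; -1997000 ≤ 1 — holds
Hence LHS − RHS is never positive, i.e. LHS ≤ RHS throughout, so the relation holds for every integer in [-1000, 1000].

No counterexample exists.

Answer: True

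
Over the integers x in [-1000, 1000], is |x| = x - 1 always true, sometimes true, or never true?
Over all integers in [-1000, 1000], LHS − RHS is always positive; it is smallest at x = 0, where it equals 1:
x = 0: LHS = |0| = 0, RHS = 0 - 1 = -1; 0 = -1 — FAILS
At the ends of the range:
x = -1000: LHS = |-1000| = 1000, RHS = (-1000) - 1 = -1001; 1000 = -1001 — FAILS
x = 1000: LHS = |1000| = 1000, RHS = 1000 - 1 = 999; 1000 = 999 — FAILS
Hence LHS − RHS is never 0, i.e. the two sides are never equal, so the claimed relation (=) fails for every integer in [-1000, 1000].

No integer in the range satisfies it.

Answer: Never true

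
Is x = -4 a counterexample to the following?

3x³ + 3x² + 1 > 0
Substitute x = -4 into the relation:
x = -4: LHS = 3·(-4)³ + 3·(-4)² + 1 = -143; -143 > 0 — FAILS

Since the claim fails at x = -4, this value is a counterexample.

Answer: Yes, x = -4 is a counterexample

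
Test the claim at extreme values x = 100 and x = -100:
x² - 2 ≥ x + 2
x = 100: LHS = 100² - 2 = 9998, RHS = 100 + 2 = 102; 9998 ≥ 102 — holds
x = -100: LHS = (-100)² - 2 = 9998, RHS = (-100) + 2 = -98; 9998 ≥ -98 — holds

Answer: Yes, holds for both x = 100 and x = -100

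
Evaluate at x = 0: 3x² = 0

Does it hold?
x = 0: LHS = 3·0² = 0; 0 = 0 — holds

The relation is satisfied at x = 0.

Answer: Yes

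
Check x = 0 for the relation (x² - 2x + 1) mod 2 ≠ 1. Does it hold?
x = 0: LHS = (0² - 2·0 + 1) mod 2 = 1 mod 2 = 1; 1 ≠ 1 — FAILS

The relation fails at x = 0, so x = 0 is a counterexample.

Answer: No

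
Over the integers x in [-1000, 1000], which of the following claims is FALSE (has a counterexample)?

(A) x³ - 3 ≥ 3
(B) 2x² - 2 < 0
(A) x = 0: LHS = 0³ - 3 = -3; -3 ≥ 3 — FAILS
(B) x = 1: LHS = 2·1² - 2 = 0; 0 < 0 — FAILS

Answer: Both A and B are false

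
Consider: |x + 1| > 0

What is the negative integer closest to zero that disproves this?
Testing negative integers from -1 downward:
x = -1: LHS = |(-1) + 1| = |0| = 0; 0 > 0 — FAILS  ← closest negative counterexample to 0

Answer: x = -1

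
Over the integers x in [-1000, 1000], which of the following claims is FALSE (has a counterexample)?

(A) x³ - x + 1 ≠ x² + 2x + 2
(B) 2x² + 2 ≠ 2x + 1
(A) x = -1: LHS = (-1)³ - (-1) + 1 = 1, RHS = (-1)² + 2·(-1) + 2 = 1; 1 ≠ 1 — FAILS

(B) Over all integers in [-1000, 1000], LHS − RHS is always positive; it is smallest at x = 0, where it equals 1:
x = 0: LHS = 2·0² + 2 = 2, RHS = 2·0 + 1 = 1; 2 ≠ 1 — holds
At the ends of the range:
x = -1000: LHS = 2·(-1000)² + 2 = 2000002, RHS = 2·(-1000) + 1 = -1999; 2000002 ≠ -1999 — holds
x = 1000: LHS = 2·1000² + 2 = 2000002, RHS = 2·1000 + 1 = 2001; 2000002 ≠ 2001 — holds
Hence LHS − RHS is never 0, i.e. the two sides are never equal, so the relation holds for every integer in [-1000, 1000].

Only (A) has a counterexample.

Answer: A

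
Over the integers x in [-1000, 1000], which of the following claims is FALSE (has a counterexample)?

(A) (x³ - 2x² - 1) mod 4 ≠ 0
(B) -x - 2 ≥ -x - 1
(A) x = -1: LHS = ((-1)³ - 2·(-1)² - 1) mod 4 = (-4) mod 4 = 0; 0 ≠ 0 — FAILS
(B) x = 0: LHS = -0 - 2 = -2, RHS = -0 - 1 = -1; -2 ≥ -1 — FAILS

Answer: Both A and B are false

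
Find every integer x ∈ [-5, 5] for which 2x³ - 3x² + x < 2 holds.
Holds for: {-5, -4, -3, -2, -1, 0, 1}
Fails for: {2, 3, 4, 5}

Answer: {-5, -4, -3, -2, -1, 0, 1}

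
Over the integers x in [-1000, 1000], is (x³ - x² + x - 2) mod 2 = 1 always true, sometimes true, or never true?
Holds at x = 1: LHS = (1³ - 1² + 1 - 2) mod 2 = (-1) mod 2 = 1; 1 = 1 — holds
Fails at x = 0: LHS = (0³ - 0² + 0 - 2) mod 2 = (-2) mod 2 = 0; 0 = 1 — FAILS
It is satisfied by some integers in the range but not all.

Answer: Sometimes true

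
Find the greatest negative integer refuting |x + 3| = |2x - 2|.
Testing negative integers from -1 downward:
x = -1: LHS = |(-1) + 3| = |2| = 2, RHS = |2·(-1) - 2| = |-4| = 4; 2 = 4 — FAILS  ← closest negative counterexample to 0

Answer: x = -1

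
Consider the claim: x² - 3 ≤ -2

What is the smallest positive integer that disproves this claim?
Testing positive integers:
x = 1: LHS = 1² - 3 = -2; -2 ≤ -2 — holds
x = 2: LHS = 2² - 3 = 1; 1 ≤ -2 — FAILS  ← smallest positive counterexample

Answer: x = 2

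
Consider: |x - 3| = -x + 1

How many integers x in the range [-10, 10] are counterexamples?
Counterexamples in [-10, 10]: {-10, -9, -8, -7, -6, -5, -4, -3, -2, -1, 0, 1, 2, 3, 4, 5, 6, 7, 8, 9, 10}.

Counting them gives 21 values.

Answer: 21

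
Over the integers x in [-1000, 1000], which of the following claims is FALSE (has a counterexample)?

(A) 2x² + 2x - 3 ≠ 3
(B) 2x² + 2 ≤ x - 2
(A) Track d = LHS − RHS over the integers in [-1000, 1000]. Equality would need d = 0, but d changes sign only between consecutive integers, jumping over 0:
x = -3: LHS = 2·(-3)² + 2·(-3) - 3 = 9; 9 ≠ 3 — holds  (d = 6)
x = -2: LHS = 2·(-2)² + 2·(-2) - 3 = 1; 1 ≠ 3 — holds  (d = -2)
x = 1: LHS = 2·1² + 2·1 - 3 = 1; 1 ≠ 3 — holds  (d = -2)
x = 2: LHS = 2·2² + 2·2 - 3 = 9; 9 ≠ 3 — holds  (d = 6)
Away from these crossings d keeps a constant sign, and checking every integer in [-1000, 1000] confirms d ≠ 0 throughout. Hence the two sides are never equal, so the relation holds for every integer in [-1000, 1000].

(B) x = 0: LHS = 2·0² + 2 = 2, RHS = 0 - 2 = -2; 2 ≤ -2 — FAILS

Only (B) has a counterexample.

Answer: B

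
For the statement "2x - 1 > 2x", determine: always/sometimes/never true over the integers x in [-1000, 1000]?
Over all integers in [-1000, 1000], LHS − RHS is largest at x = 0, where it equals -1:
x = 0: LHS = 2·0 - 1 = -1, RHS = 2·0 = 0; -1 > 0 — FAILS
At the ends of the range:
x = -1000: LHS = 2·(-1000) - 1 = -2001, RHS = 2·(-1000) = -2000; -2001 > -2000 — FAILS
x = 1000: LHS = 2·1000 - 1 = 1999, RHS = 2·1000 = 2000; 1999 > 2000 — FAILS
Hence LHS − RHS is never positive, i.e. LHS ≤ RHS throughout, so the claimed relation (>) fails for every integer in [-1000, 1000].

No integer in the range satisfies it.

Answer: Never true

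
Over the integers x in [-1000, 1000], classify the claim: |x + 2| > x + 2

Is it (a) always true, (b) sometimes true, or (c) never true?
Holds at x = -3: LHS = |(-3) + 2| = |-1| = 1, RHS = (-3) + 2 = -1; 1 > -1 — holds
Fails at x = 0: LHS = |0 + 2| = |2| = 2, RHS = 0 + 2 = 2; 2 > 2 — FAILS
It is satisfied by some integers in the range but not all.

Answer: Sometimes true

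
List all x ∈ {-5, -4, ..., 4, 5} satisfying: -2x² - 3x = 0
Holds for: {0}
Fails for: {-5, -4, -3, -2, -1, 1, 2, 3, 4, 5}

Answer: {0}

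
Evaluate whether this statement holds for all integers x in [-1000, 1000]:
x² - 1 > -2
Over all integers in [-1000, 1000], LHS − RHS is smallest at x = 0, where it equals 1:
x = 0: LHS = 0² - 1 = -1; -1 > -2 — holds
At the ends of the range:
x = -1000: LHS = (-1000)² - 1 = 999999; 999999 > -2 — holds
x = 1000: LHS = 1000² - 1 = 999999; 999999 > -2 — holds
Hence LHS − RHS is never zero or negative, i.e. LHS > RHS throughout, so the relation holds for every integer in [-1000, 1000].

No counterexample exists.

Answer: True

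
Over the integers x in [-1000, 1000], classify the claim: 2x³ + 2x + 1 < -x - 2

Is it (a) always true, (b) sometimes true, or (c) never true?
Holds at x = -1: LHS = 2·(-1)³ + 2·(-1) + 1 = -3, RHS = -(-1) - 2 = -1; -3 < -1 — holds
Fails at x = 0: LHS = 2·0³ + 2·0 + 1 = 1, RHS = -0 - 2 = -2; 1 < -2 — FAILS
It is satisfied by some integers in the range but not all.

Answer: Sometimes true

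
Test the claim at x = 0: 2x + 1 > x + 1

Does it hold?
x = 0: LHS = 2·0 + 1 = 1, RHS = 0 + 1 = 1; 1 > 1 — FAILS

The relation fails at x = 0, so x = 0 is a counterexample.

Answer: No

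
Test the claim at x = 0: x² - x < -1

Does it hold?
x = 0: LHS = 0² - 0 = 0; 0 < -1 — FAILS

The relation fails at x = 0, so x = 0 is a counterexample.

Answer: No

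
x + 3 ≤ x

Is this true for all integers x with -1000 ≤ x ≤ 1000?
The claim fails at x = 0:
x = 0: LHS = 0 + 3 = 3; 3 ≤ 0 — FAILS

Because a single integer refutes it, the statement is false.

Answer: False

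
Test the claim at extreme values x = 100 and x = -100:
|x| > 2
x = 100: LHS = |100| = 100; 100 > 2 — holds
x = -100: LHS = |-100| = 100; 100 > 2 — holds

Answer: Yes, holds for both x = 100 and x = -100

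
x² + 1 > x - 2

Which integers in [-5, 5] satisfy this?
Over all integers in [-5, 5], LHS − RHS is smallest at x = 0, where it equals 3:
x = 0: LHS = 0² + 1 = 1, RHS = 0 - 2 = -2; 1 > -2 — holds
At the ends of the range:
x = -5: LHS = (-5)² + 1 = 26, RHS = (-5) - 2 = -7; 26 > -7 — holds
x = 5: LHS = 5² + 1 = 26, RHS = 5 - 2 = 3; 26 > 3 — holds
Hence LHS − RHS is never zero or negative, i.e. LHS > RHS throughout, so the relation holds for every integer in [-5, 5].

Answer: All integers in [-5, 5]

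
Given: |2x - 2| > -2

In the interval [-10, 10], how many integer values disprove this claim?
An absolute value is never negative, so the left side is ≥ 0 for every x, while the right side is -2. Tightest case in [-10, 10] is x = 1:
x = 1: LHS = |2·1 - 2| = |0| = 0; 0 > -2 — holds
Hence LHS − RHS is never zero or negative, i.e. LHS > RHS throughout, so the relation holds for every integer in [-10, 10].

No counterexample appears in that range.

Answer: 0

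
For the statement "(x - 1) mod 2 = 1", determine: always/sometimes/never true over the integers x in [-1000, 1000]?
Holds at x = 0: LHS = (0 - 1) mod 2 = (-1) mod 2 = 1; 1 = 1 — holds
Fails at x = 1: LHS = (1 - 1) mod 2 = 0 mod 2 = 0; 0 = 1 — FAILS
It is satisfied by some integers in the range but not all.

Answer: Sometimes true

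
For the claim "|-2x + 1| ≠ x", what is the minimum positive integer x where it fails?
Testing positive integers:
x = 1: LHS = |-2·1 + 1| = |-1| = 1; 1 ≠ 1 — FAILS  ← smallest positive counterexample

Answer: x = 1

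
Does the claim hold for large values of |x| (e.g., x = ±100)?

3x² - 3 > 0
x = 100: LHS = 3·100² - 3 = 29997; 29997 > 0 — holds
x = -100: LHS = 3·(-100)² - 3 = 29997; 29997 > 0 — holds

Answer: Yes, holds for both x = 100 and x = -100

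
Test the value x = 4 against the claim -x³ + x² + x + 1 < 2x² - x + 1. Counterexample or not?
Substitute x = 4 into the relation:
x = 4: LHS = -4³ + 4² + 4 + 1 = -43, RHS = 2·4² - 4 + 1 = 29; -43 < 29 — holds

The claim holds here, so x = 4 is not a counterexample. (A counterexample exists elsewhere, e.g. x = 0.)

Answer: No, x = 4 is not a counterexample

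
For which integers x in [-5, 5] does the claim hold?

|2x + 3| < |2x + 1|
Holds for: {-5, -4, -3, -2}
Fails for: {-1, 0, 1, 2, 3, 4, 5}

Answer: {-5, -4, -3, -2}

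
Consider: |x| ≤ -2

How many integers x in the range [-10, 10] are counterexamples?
Counterexamples in [-10, 10]: {-10, -9, -8, -7, -6, -5, -4, -3, -2, -1, 0, 1, 2, 3, 4, 5, 6, 7, 8, 9, 10}.

Counting them gives 21 values.

Answer: 21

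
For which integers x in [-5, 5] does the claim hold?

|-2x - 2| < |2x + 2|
Over all integers in [-5, 5], LHS − RHS is smallest at x = 0, where it equals 0:
x = 0: LHS = |-2·0 - 2| = |-2| = 2, RHS = |2·0 + 2| = |2| = 2; 2 < 2 — FAILS
At the ends of the range:
x = -5: LHS = |-2·(-5) - 2| = |8| = 8, RHS = |2·(-5) + 2| = |-8| = 8; 8 < 8 — FAILS
x = 5: LHS = |-2·5 - 2| = |-12| = 12, RHS = |2·5 + 2| = |12| = 12; 12 < 12 — FAILS
Hence LHS − RHS is never negative, i.e. LHS ≥ RHS throughout, so the claimed relation (<) fails for every integer in [-5, 5].

Answer: None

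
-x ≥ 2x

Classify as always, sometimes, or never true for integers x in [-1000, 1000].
Holds at x = 0: LHS = -0 = 0, RHS = 2·0 = 0; 0 ≥ 0 — holds
Fails at x = 1: RHS = 2·1 = 2; -1 ≥ 2 — FAILS
It is satisfied by some integers in the range but not all.

Answer: Sometimes true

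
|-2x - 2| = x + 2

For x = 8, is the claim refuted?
Substitute x = 8 into the relation:
x = 8: LHS = |-2·8 - 2| = |-18| = 18, RHS = 8 + 2 = 10; 18 = 10 — FAILS

Since the claim fails at x = 8, this value is a counterexample.

Answer: Yes, x = 8 is a counterexample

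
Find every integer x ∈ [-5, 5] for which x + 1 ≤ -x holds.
Holds for: {-5, -4, -3, -2, -1}
Fails for: {0, 1, 2, 3, 4, 5}

Answer: {-5, -4, -3, -2, -1}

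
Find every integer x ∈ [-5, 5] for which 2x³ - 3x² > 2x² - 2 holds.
Holds for: {0, 3, 4, 5}
Fails for: {-5, -4, -3, -2, -1, 1, 2}

Answer: {0, 3, 4, 5}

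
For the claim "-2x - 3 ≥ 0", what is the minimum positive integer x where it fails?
Testing positive integers:
x = 1: LHS = -2·1 - 3 = -5; -5 ≥ 0 — FAILS  ← smallest positive counterexample

Answer: x = 1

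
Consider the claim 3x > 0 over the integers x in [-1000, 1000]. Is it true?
The claim fails at x = 0:
x = 0: LHS = 3·0 = 0; 0 > 0 — FAILS

Because a single integer refutes it, the statement is false.

Answer: False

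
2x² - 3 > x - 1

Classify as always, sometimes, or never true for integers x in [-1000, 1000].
Holds at x = -1: LHS = 2·(-1)² - 3 = -1, RHS = (-1) - 1 = -2; -1 > -2 — holds
Fails at x = 0: LHS = 2·0² - 3 = -3, RHS = 0 - 1 = -1; -3 > -1 — FAILS
It is satisfied by some integers in the range but not all.

Answer: Sometimes true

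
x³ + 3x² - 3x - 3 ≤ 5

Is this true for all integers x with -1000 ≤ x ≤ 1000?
The claim fails at x = 2:
x = 2: LHS = 2³ + 3·2² - 3·2 - 3 = 11; 11 ≤ 5 — FAILS

Because a single integer refutes it, the statement is false.

Answer: False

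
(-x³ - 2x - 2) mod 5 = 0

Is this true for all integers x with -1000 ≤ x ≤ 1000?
The claim fails at x = 0:
x = 0: LHS = (-0³ - 2·0 - 2) mod 5 = (-2) mod 5 = 3; 3 = 0 — FAILS

Because a single integer refutes it, the statement is false.

Answer: False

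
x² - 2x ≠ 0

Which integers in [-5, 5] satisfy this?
Holds for: {-5, -4, -3, -2, -1, 1, 3, 4, 5}
Fails for: {0, 2}

Answer: {-5, -4, -3, -2, -1, 1, 3, 4, 5}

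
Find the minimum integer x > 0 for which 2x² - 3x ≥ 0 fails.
Testing positive integers:
x = 1: LHS = 2·1² - 3·1 = -1; -1 ≥ 0 — FAILS  ← smallest positive counterexample

Answer: x = 1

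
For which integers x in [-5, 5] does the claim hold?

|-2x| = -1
An absolute value is never negative, so the left side is ≥ 0 for every x, while the right side is -1. Tightest case in [-5, 5] is x = 0:
x = 0: LHS = |-2·0| = |0| = 0; 0 = -1 — FAILS
Hence LHS − RHS is never 0, i.e. the two sides are never equal, so the claimed relation (=) fails for every integer in [-5, 5].

Answer: None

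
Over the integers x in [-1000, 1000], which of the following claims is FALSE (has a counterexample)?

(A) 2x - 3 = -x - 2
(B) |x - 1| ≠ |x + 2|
(A) x = 0: LHS = 2·0 - 3 = -3, RHS = -0 - 2 = -2; -3 = -2 — FAILS

(B) Track d = LHS − RHS over the integers in [-1000, 1000]. Equality would need d = 0, but d changes sign only between consecutive integers, jumping over 0:
x = -1: LHS = |(-1) - 1| = |-2| = 2, RHS = |(-1) + 2| = |1| = 1; 2 ≠ 1 — holds  (d = 1)
x = 0: LHS = |0 - 1| = |-1| = 1, RHS = |0 + 2| = |2| = 2; 1 ≠ 2 — holds  (d = -1)
Away from these crossings d keeps a constant sign, and checking every integer in [-1000, 1000] confirms d ≠ 0 throughout. Hence the two sides are never equal, so the relation holds for every integer in [-1000, 1000].

Only (A) has a counterexample.

Answer: A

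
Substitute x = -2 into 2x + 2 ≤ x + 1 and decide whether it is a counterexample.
Substitute x = -2 into the relation:
x = -2: LHS = 2·(-2) + 2 = -2, RHS = (-2) + 1 = -1; -2 ≤ -1 — holds

The claim holds here, so x = -2 is not a counterexample. (A counterexample exists elsewhere, e.g. x = 0.)

Answer: No, x = -2 is not a counterexample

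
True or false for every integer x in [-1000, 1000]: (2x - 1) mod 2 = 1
For a polynomial with integer coefficients, its value mod 2 depends only on x mod 2, so it suffices to check one representative of each residue class, x = 0, 1:
x = 0: LHS = (2·0 - 1) mod 2 = (-1) mod 2 = 1; 1 = 1 — holds
x = 1: LHS = (2·1 - 1) mod 2 = 1 mod 2 = 1; 1 = 1 — holds
The relation holds in every residue class, so the relation holds for every integer in [-1000, 1000].

No counterexample exists.

Answer: True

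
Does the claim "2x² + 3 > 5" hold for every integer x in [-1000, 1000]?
The claim fails at x = 0:
x = 0: LHS = 2·0² + 3 = 3; 3 > 5 — FAILS

Because a single integer refutes it, the statement is false.

Answer: False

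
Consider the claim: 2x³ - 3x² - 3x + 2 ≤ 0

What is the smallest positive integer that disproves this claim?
Testing positive integers:
x = 1: LHS = 2·1³ - 3·1² - 3·1 + 2 = -2; -2 ≤ 0 — holds
x = 2: LHS = 2·2³ - 3·2² - 3·2 + 2 = 0; 0 ≤ 0 — holds
x = 3: LHS = 2·3³ - 3·3² - 3·3 + 2 = 20; 20 ≤ 0 — FAILS  ← smallest positive counterexample

Answer: x = 3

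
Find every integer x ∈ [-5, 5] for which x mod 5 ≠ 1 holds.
Holds for: {-5, -3, -2, -1, 0, 2, 3, 4, 5}
Fails for: {-4, 1}

Answer: {-5, -3, -2, -1, 0, 2, 3, 4, 5}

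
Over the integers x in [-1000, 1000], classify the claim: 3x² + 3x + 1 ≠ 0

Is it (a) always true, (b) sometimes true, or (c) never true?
Over all integers in [-1000, 1000], LHS − RHS is always positive; it is smallest at x = 0, where it equals 1:
x = 0: LHS = 3·0² + 3·0 + 1 = 1; 1 ≠ 0 — holds
At the ends of the range:
x = -1000: LHS = 3·(-1000)² + 3·(-1000) + 1 = 2997001; 2997001 ≠ 0 — holds
x = 1000: LHS = 3·1000² + 3·1000 + 1 = 3003001; 3003001 ≠ 0 — holds
Hence LHS − RHS is never 0, i.e. the two sides are never equal, so the relation holds for every integer in [-1000, 1000].

No counterexample exists.

Answer: Always true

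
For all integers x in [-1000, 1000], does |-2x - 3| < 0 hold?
The claim fails at x = 0:
x = 0: LHS = |-2·0 - 3| = |-3| = 3; 3 < 0 — FAILS

Because a single integer refutes it, the statement is false.

Answer: False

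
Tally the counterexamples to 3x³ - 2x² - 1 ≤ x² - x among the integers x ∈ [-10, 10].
Counterexamples in [-10, 10]: {2, 3, 4, 5, 6, 7, 8, 9, 10}.

Counting them gives 9 values.

Answer: 9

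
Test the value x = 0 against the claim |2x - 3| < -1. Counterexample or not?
Substitute x = 0 into the relation:
x = 0: LHS = |2·0 - 3| = |-3| = 3; 3 < -1 — FAILS

Since the claim fails at x = 0, this value is a counterexample.

Answer: Yes, x = 0 is a counterexample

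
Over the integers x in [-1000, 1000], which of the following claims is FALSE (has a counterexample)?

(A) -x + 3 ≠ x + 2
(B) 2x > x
(A) Track d = LHS − RHS over the integers in [-1000, 1000]. Equality would need d = 0, but d changes sign only between consecutive integers, jumping over 0:
x = 0: LHS = -0 + 3 = 3, RHS = 0 + 2 = 2; 3 ≠ 2 — holds  (d = 1)
x = 1: LHS = -1 + 3 = 2, RHS = 1 + 2 = 3; 2 ≠ 3 — holds  (d = -1)
Away from these crossings d keeps a constant sign, and checking every integer in [-1000, 1000] confirms d ≠ 0 throughout. Hence the two sides are never equal, so the relation holds for every integer in [-1000, 1000].

(B) x = 0: LHS = 2·0 = 0; 0 > 0 — FAILS

Only (B) has a counterexample.

Answer: B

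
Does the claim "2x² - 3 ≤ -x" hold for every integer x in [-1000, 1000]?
The claim fails at x = 2:
x = 2: LHS = 2·2² - 3 = 5; 5 ≤ -2 — FAILS

Because a single integer refutes it, the statement is false.

Answer: False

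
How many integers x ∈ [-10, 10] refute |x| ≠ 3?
Counterexamples in [-10, 10]: {-3, 3}.

Counting them gives 2 values.

Answer: 2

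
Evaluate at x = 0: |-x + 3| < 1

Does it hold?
x = 0: LHS = |-0 + 3| = |3| = 3; 3 < 1 — FAILS

The relation fails at x = 0, so x = 0 is a counterexample.

Answer: No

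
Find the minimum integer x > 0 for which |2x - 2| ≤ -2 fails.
Testing positive integers:
x = 1: LHS = |2·1 - 2| = |0| = 0; 0 ≤ -2 — FAILS  ← smallest positive counterexample

Answer: x = 1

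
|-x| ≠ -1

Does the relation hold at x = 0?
x = 0: LHS = |-0| = |0| = 0; 0 ≠ -1 — holds

The relation is satisfied at x = 0.

Answer: Yes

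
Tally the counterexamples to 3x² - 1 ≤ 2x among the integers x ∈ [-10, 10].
Counterexamples in [-10, 10]: {-10, -9, -8, -7, -6, -5, -4, -3, -2, -1, 2, 3, 4, 5, 6, 7, 8, 9, 10}.

Counting them gives 19 values.

Answer: 19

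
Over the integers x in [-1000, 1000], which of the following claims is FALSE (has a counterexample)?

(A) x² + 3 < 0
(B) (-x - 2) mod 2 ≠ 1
(A) x = 0: LHS = 0² + 3 = 3; 3 < 0 — FAILS
(B) x = 1: LHS = (-1 - 2) mod 2 = (-3) mod 2 = 1; 1 ≠ 1 — FAILS

Answer: Both A and B are false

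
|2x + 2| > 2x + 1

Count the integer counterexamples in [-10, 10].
Over all integers in [-10, 10], LHS − RHS is smallest at x = 0, where it equals 1:
x = 0: LHS = |2·0 + 2| = |2| = 2, RHS = 2·0 + 1 = 1; 2 > 1 — holds
At the ends of the range:
x = -10: LHS = |2·(-10) + 2| = |-18| = 18, RHS = 2·(-10) + 1 = -19; 18 > -19 — holds
x = 10: LHS = |2·10 + 2| = |22| = 22, RHS = 2·10 + 1 = 21; 22 > 21 — holds
Hence LHS − RHS is never zero or negative, i.e. LHS > RHS throughout, so the relation holds for every integer in [-10, 10].

No counterexample appears in that range.

Answer: 0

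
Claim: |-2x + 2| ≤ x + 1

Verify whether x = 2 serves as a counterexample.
Substitute x = 2 into the relation:
x = 2: LHS = |-2·2 + 2| = |-2| = 2, RHS = 2 + 1 = 3; 2 ≤ 3 — holds

The claim holds here, so x = 2 is not a counterexample. (A counterexample exists elsewhere, e.g. x = 0.)

Answer: No, x = 2 is not a counterexample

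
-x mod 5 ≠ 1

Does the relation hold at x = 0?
x = 0: LHS = (-0) mod 5 = 0 mod 5 = 0; 0 ≠ 1 — holds

The relation is satisfied at x = 0.

Answer: Yes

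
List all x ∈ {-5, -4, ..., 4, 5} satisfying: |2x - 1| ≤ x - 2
Over all integers in [-5, 5], LHS − RHS is smallest at x = 1, where it equals 2:
x = 1: LHS = |2·1 - 1| = |1| = 1, RHS = 1 - 2 = -1; 1 ≤ -1 — FAILS
At the ends of the range:
x = -5: LHS = |2·(-5) - 1| = |-11| = 11, RHS = (-5) - 2 = -7; 11 ≤ -7 — FAILS
x = 5: LHS = |2·5 - 1| = |9| = 9, RHS = 5 - 2 = 3; 9 ≤ 3 — FAILS
Hence LHS − RHS is never zero or negative, i.e. LHS > RHS throughout, so the claimed relation (≤) fails for every integer in [-5, 5].

Answer: None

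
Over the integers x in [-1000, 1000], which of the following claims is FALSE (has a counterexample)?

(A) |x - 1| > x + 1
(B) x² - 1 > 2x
(A) x = 0: LHS = |0 - 1| = |-1| = 1, RHS = 0 + 1 = 1; 1 > 1 — FAILS
(B) x = 0: LHS = 0² - 1 = -1, RHS = 2·0 = 0; -1 > 0 — FAILS

Answer: Both A and B are false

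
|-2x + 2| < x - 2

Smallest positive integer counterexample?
Testing positive integers:
x = 1: LHS = |-2·1 + 2| = |0| = 0, RHS = 1 - 2 = -1; 0 < -1 — FAILS  ← smallest positive counterexample

Answer: x = 1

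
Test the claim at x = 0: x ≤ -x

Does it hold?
x = 0: RHS = -0 = 0; 0 ≤ 0 — holds

The relation is satisfied at x = 0.

Answer: Yes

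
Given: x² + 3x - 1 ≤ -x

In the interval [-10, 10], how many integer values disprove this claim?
Counterexamples in [-10, 10]: {-10, -9, -8, -7, -6, -5, 1, 2, 3, 4, 5, 6, 7, 8, 9, 10}.

Counting them gives 16 values.

Answer: 16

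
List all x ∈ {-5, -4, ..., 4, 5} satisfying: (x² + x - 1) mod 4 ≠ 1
Holds for: {-5, -4, -1, 0, 3, 4}
Fails for: {-3, -2, 1, 2, 5}

Answer: {-5, -4, -1, 0, 3, 4}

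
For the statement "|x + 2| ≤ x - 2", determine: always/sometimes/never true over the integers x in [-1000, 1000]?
Over all integers in [-1000, 1000], LHS − RHS is smallest at x = 0, where it equals 4:
x = 0: LHS = |0 + 2| = |2| = 2, RHS = 0 - 2 = -2; 2 ≤ -2 — FAILS
At the ends of the range:
x = -1000: LHS = |(-1000) + 2| = |-998| = 998, RHS = (-1000) - 2 = -1002; 998 ≤ -1002 — FAILS
x = 1000: LHS = |1000 + 2| = |1002| = 1002, RHS = 1000 - 2 = 998; 1002 ≤ 998 — FAILS
Hence LHS − RHS is never zero or negative, i.e. LHS > RHS throughout, so the claimed relation (≤) fails for every integer in [-1000, 1000].

No integer in the range satisfies it.

Answer: Never true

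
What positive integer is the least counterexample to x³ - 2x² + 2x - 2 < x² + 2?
Testing positive integers:
x = 1: LHS = 1³ - 2·1² + 2·1 - 2 = -1, RHS = 1² + 2 = 3; -1 < 3 — holds
x = 2: LHS = 2³ - 2·2² + 2·2 - 2 = 2, RHS = 2² + 2 = 6; 2 < 6 — holds
x = 3: LHS = 3³ - 2·3² + 2·3 - 2 = 13, RHS = 3² + 2 = 11; 13 < 11 — FAILS  ← smallest positive counterexample

Answer: x = 3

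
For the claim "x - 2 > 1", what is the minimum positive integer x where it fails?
Testing positive integers:
x = 1: LHS = 1 - 2 = -1; -1 > 1 — FAILS  ← smallest positive counterexample

Answer: x = 1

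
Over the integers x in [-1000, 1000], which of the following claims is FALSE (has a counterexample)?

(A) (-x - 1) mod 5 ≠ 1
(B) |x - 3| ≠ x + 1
(A) x = -2: LHS = (-(-2) - 1) mod 5 = 1 mod 5 = 1; 1 ≠ 1 — FAILS
(B) x = 1: LHS = |1 - 3| = |-2| = 2, RHS = 1 + 1 = 2; 2 ≠ 2 — FAILS

Answer: Both A and B are false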